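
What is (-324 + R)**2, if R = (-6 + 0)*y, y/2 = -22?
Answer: 3600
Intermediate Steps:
y = -44 (y = 2*(-22) = -44)
R = 264 (R = (-6 + 0)*(-44) = -6*(-44) = 264)
(-324 + R)**2 = (-324 + 264)**2 = (-60)**2 = 3600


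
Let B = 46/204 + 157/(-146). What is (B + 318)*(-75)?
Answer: -29518750/1241 ≈ -23786.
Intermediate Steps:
B = -3164/3723 (B = 46*(1/204) + 157*(-1/146) = 23/102 - 157/146 = -3164/3723 ≈ -0.84985)
(B + 318)*(-75) = (-3164/3723 + 318)*(-75) = (1180750/3723)*(-75) = -29518750/1241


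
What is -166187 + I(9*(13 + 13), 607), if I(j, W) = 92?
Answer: -166095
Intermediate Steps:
-166187 + I(9*(13 + 13), 607) = -166187 + 92 = -166095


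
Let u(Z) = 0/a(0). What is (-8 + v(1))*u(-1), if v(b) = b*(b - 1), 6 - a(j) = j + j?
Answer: 0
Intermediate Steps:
a(j) = 6 - 2*j (a(j) = 6 - (j + j) = 6 - 2*j)
v(b) = b*(-1 + b)
u(Z) = 0 (u(Z) = 0/(6 - 2*0) = 0/(6 + 0) = 0/6 = 0*(1/6) = 0)
(-8 + v(1))*u(-1) = (-8 + 1*(-1 + 1))*0 = (-8 + 1*0)*0 = (-8 + 0)*0 = -8*0 = 0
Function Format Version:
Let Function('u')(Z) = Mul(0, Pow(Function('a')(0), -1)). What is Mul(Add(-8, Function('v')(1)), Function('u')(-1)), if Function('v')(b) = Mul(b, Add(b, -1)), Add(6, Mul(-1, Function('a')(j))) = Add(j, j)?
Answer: 0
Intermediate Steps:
Function('a')(j) = Add(6, Mul(-2, j)) (Function('a')(j) = Add(6, Mul(-1, Add(j, j))) = Add(6, Mul(-1, Mul(2, j))) = Add(6, Mul(-2, j)))
Function('v')(b) = Mul(b, Add(-1, b))
Function('u')(Z) = 0 (Function('u')(Z) = Mul(0, Pow(Add(6, Mul(-2, 0)), -1)) = Mul(0, Pow(Add(6, 0), -1)) = Mul(0, Pow(6, -1)) = Mul(0, Rational(1, 6)) = 0)
Mul(Add(-8, Function('v')(1)), Function('u')(-1)) = Mul(Add(-8, Mul(1, Add(-1, 1))), 0) = Mul(Add(-8, Mul(1, 0)), 0) = Mul(Add(-8, 0), 0) = Mul(-8, 0) = 0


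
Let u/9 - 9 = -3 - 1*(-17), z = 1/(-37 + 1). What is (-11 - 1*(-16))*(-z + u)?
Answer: 37265/36 ≈ 1035.1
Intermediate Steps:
z = -1/36 (z = 1/(-36) = -1/36 ≈ -0.027778)
u = 207 (u = 81 + 9*(-3 - 1*(-17)) = 81 + 9*(-3 + 17) = 81 + 9*14 = 81 + 126 = 207)
(-11 - 1*(-16))*(-z + u) = (-11 - 1*(-16))*(-1*(-1/36) + 207) = (-11 + 16)*(1/36 + 207) = 5*(7453/36) = 37265/36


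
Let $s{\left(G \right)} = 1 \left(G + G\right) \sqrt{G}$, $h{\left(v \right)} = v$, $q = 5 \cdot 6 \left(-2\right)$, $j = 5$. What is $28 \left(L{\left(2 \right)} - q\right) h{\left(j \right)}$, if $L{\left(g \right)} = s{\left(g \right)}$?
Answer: $8400 + 560 \sqrt{2} \approx 9192.0$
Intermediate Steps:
$q = -60$ ($q = 30 \left(-2\right) = -60$)
$s{\left(G \right)} = 2 G^{\frac{3}{2}}$ ($s{\left(G \right)} = 1 \cdot 2 G \sqrt{G} = 2 G \sqrt{G} = 2 G^{\frac{3}{2}}$)
$L{\left(g \right)} = 2 g^{\frac{3}{2}}$
$28 \left(L{\left(2 \right)} - q\right) h{\left(j \right)} = 28 \left(2 \cdot 2^{\frac{3}{2}} - -60\right) 5 = 28 \left(2 \cdot 2 \sqrt{2} + 60\right) 5 = 28 \left(4 \sqrt{2} + 60\right) 5 = 28 \left(60 + 4 \sqrt{2}\right) 5 = \left(1680 + 112 \sqrt{2}\right) 5 = 8400 + 560 \sqrt{2}$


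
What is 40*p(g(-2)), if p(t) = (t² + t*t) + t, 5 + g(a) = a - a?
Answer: 1800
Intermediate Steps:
g(a) = -5 (g(a) = -5 + (a - a) = -5 + 0 = -5)
p(t) = t + 2*t² (p(t) = (t² + t²) + t = 2*t² + t = t + 2*t²)
40*p(g(-2)) = 40*(-5*(1 + 2*(-5))) = 40*(-5*(1 - 10)) = 40*(-5*(-9)) = 40*45 = 1800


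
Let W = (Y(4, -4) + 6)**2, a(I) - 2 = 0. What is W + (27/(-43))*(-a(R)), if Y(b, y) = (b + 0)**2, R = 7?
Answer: 20866/43 ≈ 485.26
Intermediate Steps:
a(I) = 2 (a(I) = 2 + 0 = 2)
Y(b, y) = b**2
W = 484 (W = (4**2 + 6)**2 = (16 + 6)**2 = 22**2 = 484)
W + (27/(-43))*(-a(R)) = 484 + (27/(-43))*(-1*2) = 484 + (27*(-1/43))*(-2) = 484 - 27/43*(-2) = 484 + 54/43 = 20866/43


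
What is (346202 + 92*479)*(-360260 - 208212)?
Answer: -221857567440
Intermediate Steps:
(346202 + 92*479)*(-360260 - 208212) = (346202 + 44068)*(-568472) = 390270*(-568472) = -221857567440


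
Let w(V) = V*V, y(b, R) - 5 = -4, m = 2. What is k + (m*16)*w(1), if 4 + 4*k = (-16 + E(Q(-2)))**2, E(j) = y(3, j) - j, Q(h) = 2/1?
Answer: 413/4 ≈ 103.25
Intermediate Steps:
Q(h) = 2 (Q(h) = 2*1 = 2)
y(b, R) = 1 (y(b, R) = 5 - 4 = 1)
w(V) = V**2
E(j) = 1 - j
k = 285/4 (k = -1 + (-16 + (1 - 1*2))**2/4 = -1 + (-16 + (1 - 2))**2/4 = -1 + (-16 - 1)**2/4 = -1 + (1/4)*(-17)**2 = -1 + (1/4)*289 = -1 + 289/4 = 285/4 ≈ 71.250)
k + (m*16)*w(1) = 285/4 + (2*16)*1**2 = 285/4 + 32*1 = 285/4 + 32 = 413/4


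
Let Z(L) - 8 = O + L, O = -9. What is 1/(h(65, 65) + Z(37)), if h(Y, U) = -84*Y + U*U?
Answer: -1/1199 ≈ -0.00083403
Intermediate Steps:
Z(L) = -1 + L (Z(L) = 8 + (-9 + L) = -1 + L)
h(Y, U) = U**2 - 84*Y (h(Y, U) = -84*Y + U**2 = U**2 - 84*Y)
1/(h(65, 65) + Z(37)) = 1/((65**2 - 84*65) + (-1 + 37)) = 1/((4225 - 5460) + 36) = 1/(-1235 + 36) = 1/(-1199) = -1/1199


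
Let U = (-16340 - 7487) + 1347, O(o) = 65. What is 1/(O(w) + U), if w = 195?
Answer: -1/22415 ≈ -4.4613e-5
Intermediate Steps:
U = -22480 (U = -23827 + 1347 = -22480)
1/(O(w) + U) = 1/(65 - 22480) = 1/(-22415) = -1/22415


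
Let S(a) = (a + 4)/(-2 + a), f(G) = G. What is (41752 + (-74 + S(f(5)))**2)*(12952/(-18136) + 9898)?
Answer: 1049901419571/2267 ≈ 4.6312e+8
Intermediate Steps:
S(a) = (4 + a)/(-2 + a)
(41752 + (-74 + S(f(5)))**2)*(12952/(-18136) + 9898) = (41752 + (-74 + (4 + 5)/(-2 + 5))**2)*(12952/(-18136) + 9898) = (41752 + (-74 + 9/3)**2)*(12952*(-1/18136) + 9898) = (41752 + (-74 + (1/3)*9)**2)*(-1619/2267 + 9898) = (41752 + (-74 + 3)**2)*(22437147/2267) = (41752 + (-71)**2)*(22437147/2267) = (41752 + 5041)*(22437147/2267) = 46793*(22437147/2267) = 1049901419571/2267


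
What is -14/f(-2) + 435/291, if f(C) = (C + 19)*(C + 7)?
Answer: 10967/8245 ≈ 1.3301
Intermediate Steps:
f(C) = (7 + C)*(19 + C) (f(C) = (19 + C)*(7 + C) = (7 + C)*(19 + C))
-14/f(-2) + 435/291 = -14/(133 + (-2)**2 + 26*(-2)) + 435/291 = -14/(133 + 4 - 52) + 435*(1/291) = -14/85 + 145/97 = 10967/8245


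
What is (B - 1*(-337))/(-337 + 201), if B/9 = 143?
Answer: -203/17 ≈ -11.941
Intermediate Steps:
B = 1287 (B = 9*143 = 1287)
(B - 1*(-337))/(-337 + 201) = (1287 - 1*(-337))/(-337 + 201) = (1287 + 337)/(-136) = 1624*(-1/136) = -203/17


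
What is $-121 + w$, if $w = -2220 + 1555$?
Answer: $-786$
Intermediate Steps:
$w = -665$
$-121 + w = -121 - 665 = -786$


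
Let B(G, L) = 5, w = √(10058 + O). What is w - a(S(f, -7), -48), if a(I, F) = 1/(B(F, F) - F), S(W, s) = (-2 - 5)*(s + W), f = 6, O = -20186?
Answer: -1/53 + 4*I*√633 ≈ -0.018868 + 100.64*I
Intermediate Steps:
w = 4*I*√633 (w = √(10058 - 20186) = √(-10128) = 4*I*√633 ≈ 100.64*I)
S(W, s) = -7*W - 7*s (S(W, s) = -7*(W + s) = -7*W - 7*s)
a(I, F) = 1/(5 - F)
w - a(S(f, -7), -48) = 4*I*√633 - (-1)/(-5 - 48) = 4*I*√633 - (-1)/(-53) = 4*I*√633 - (-1)*(-1)/53 = 4*I*√633 - 1*1/53 = 4*I*√633 - 1/53 = -1/53 + 4*I*√633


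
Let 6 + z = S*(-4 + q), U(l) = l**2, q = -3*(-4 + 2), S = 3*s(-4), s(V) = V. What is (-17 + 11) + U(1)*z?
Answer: -36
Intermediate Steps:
S = -12 (S = 3*(-4) = -12)
q = 6 (q = -3*(-2) = 6)
z = -30 (z = -6 - 12*(-4 + 6) = -6 - 12*2 = -6 - 24 = -30)
(-17 + 11) + U(1)*z = (-17 + 11) + 1**2*(-30) = -6 + 1*(-30) = -6 - 30 = -36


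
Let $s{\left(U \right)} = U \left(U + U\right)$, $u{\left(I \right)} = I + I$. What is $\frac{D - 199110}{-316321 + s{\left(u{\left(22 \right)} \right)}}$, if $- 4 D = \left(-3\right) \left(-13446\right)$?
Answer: $\frac{418389}{624898} \approx 0.66953$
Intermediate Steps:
$u{\left(I \right)} = 2 I$
$s{\left(U \right)} = 2 U^{2}$ ($s{\left(U \right)} = U 2 U = 2 U^{2}$)
$D = - \frac{20169}{2}$ ($D = - \frac{\left(-3\right) \left(-13446\right)}{4} = \left(- \frac{1}{4}\right) 40338 = - \frac{20169}{2} \approx -10085.0$)
$\frac{D - 199110}{-316321 + s{\left(u{\left(22 \right)} \right)}} = \frac{- \frac{20169}{2} - 199110}{-316321 + 2 \left(2 \cdot 22\right)^{2}} = - \frac{418389}{2 \left(-316321 + 2 \cdot 44^{2}\right)} = - \frac{418389}{2 \left(-316321 + 2 \cdot 1936\right)} = - \frac{418389}{2 \left(-316321 + 3872\right)} = - \frac{418389}{2 \left(-312449\right)} = \left(- \frac{418389}{2}\right) \left(- \frac{1}{312449}\right) = \frac{418389}{624898}$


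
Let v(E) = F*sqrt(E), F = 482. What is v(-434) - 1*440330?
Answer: -440330 + 482*I*sqrt(434) ≈ -4.4033e+5 + 10041.0*I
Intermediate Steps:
v(E) = 482*sqrt(E)
v(-434) - 1*440330 = 482*sqrt(-434) - 1*440330 = 482*(I*sqrt(434)) - 440330 = 482*I*sqrt(434) - 440330 = -440330 + 482*I*sqrt(434)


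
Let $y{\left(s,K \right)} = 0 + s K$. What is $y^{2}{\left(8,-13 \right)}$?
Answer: $10816$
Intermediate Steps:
$y{\left(s,K \right)} = K s$ ($y{\left(s,K \right)} = 0 + K s = K s$)
$y^{2}{\left(8,-13 \right)} = \left(\left(-13\right) 8\right)^{2} = \left(-104\right)^{2} = 10816$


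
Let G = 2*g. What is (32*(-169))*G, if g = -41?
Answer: 443456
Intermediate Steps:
G = -82 (G = 2*(-41) = -82)
(32*(-169))*G = (32*(-169))*(-82) = -5408*(-82) = 443456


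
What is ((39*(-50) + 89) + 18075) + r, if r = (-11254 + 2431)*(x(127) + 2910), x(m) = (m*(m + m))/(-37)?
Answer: -664760158/37 ≈ -1.7966e+7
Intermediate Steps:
x(m) = -2*m**2/37 (x(m) = (m*(2*m))*(-1/37) = (2*m**2)*(-1/37) = -2*m**2/37)
r = -665360076/37 (r = (-11254 + 2431)*(-2/37*127**2 + 2910) = -8823*(-2/37*16129 + 2910) = -8823*(-32258/37 + 2910) = -8823*75412/37 = -665360076/37 ≈ -1.7983e+7)
((39*(-50) + 89) + 18075) + r = ((39*(-50) + 89) + 18075) - 665360076/37 = ((-1950 + 89) + 18075) - 665360076/37 = (-1861 + 18075) - 665360076/37 = 16214 - 665360076/37 = -664760158/37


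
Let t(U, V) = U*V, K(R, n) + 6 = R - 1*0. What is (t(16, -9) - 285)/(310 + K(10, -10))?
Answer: -429/314 ≈ -1.3662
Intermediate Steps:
K(R, n) = -6 + R (K(R, n) = -6 + (R - 1*0) = -6 + (R + 0) = -6 + R)
(t(16, -9) - 285)/(310 + K(10, -10)) = (16*(-9) - 285)/(310 + (-6 + 10)) = (-144 - 285)/(310 + 4) = -429/314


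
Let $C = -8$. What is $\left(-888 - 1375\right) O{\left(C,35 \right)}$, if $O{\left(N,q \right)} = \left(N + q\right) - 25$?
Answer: $-4526$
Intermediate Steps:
$O{\left(N,q \right)} = -25 + N + q$
$\left(-888 - 1375\right) O{\left(C,35 \right)} = \left(-888 - 1375\right) \left(-25 - 8 + 35\right) = \left(-2263\right) 2 = -4526$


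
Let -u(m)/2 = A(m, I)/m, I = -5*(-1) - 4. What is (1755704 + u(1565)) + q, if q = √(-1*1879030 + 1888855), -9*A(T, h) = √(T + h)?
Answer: 1755704 + 5*√393 + 2*√174/4695 ≈ 1.7558e+6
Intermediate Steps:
I = 1 (I = 5 - 4 = 1)
A(T, h) = -√(T + h)/9
u(m) = 2*√(1 + m)/(9*m) (u(m) = -2*(-√(m + 1)/9)/m = -2*(-√(1 + m)/9)/m = -(-2)*√(1 + m)/(9*m) = 2*√(1 + m)/(9*m))
q = 5*√393 (q = √(-1879030 + 1888855) = √9825 = 5*√393 ≈ 99.121)
(1755704 + u(1565)) + q = (1755704 + (2/9)*√(1 + 1565)/1565) + 5*√393 = (1755704 + (2/9)*(1/1565)*√1566) + 5*√393 = (1755704 + (2/9)*(1/1565)*(3*√174)) + 5*√393 = (1755704 + 2*√174/4695) + 5*√393 = 1755704 + 5*√393 + 2*√174/4695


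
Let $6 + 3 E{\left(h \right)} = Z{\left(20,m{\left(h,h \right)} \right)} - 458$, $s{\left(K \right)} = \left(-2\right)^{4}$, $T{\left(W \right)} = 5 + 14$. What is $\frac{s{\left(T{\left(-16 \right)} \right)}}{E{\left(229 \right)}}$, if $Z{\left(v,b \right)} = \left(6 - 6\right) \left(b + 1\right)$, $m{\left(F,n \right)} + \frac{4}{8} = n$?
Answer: $- \frac{3}{29} \approx -0.10345$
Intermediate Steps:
$m{\left(F,n \right)} = - \frac{1}{2} + n$
$T{\left(W \right)} = 19$
$Z{\left(v,b \right)} = 0$ ($Z{\left(v,b \right)} = 0 \left(1 + b\right) = 0$)
$s{\left(K \right)} = 16$
$E{\left(h \right)} = - \frac{464}{3}$ ($E{\left(h \right)} = -2 + \frac{0 - 458}{3} = -2 + \frac{1}{3} \left(-458\right) = -2 - \frac{458}{3} = - \frac{464}{3}$)
$\frac{s{\left(T{\left(-16 \right)} \right)}}{E{\left(229 \right)}} = \frac{16}{- \frac{464}{3}} = 16 \left(- \frac{3}{464}\right) = - \frac{3}{29}$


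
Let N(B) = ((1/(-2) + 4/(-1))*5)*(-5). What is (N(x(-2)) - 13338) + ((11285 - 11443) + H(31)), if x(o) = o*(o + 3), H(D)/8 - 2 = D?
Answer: -26239/2 ≈ -13120.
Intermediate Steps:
H(D) = 16 + 8*D
x(o) = o*(3 + o)
N(B) = 225/2 (N(B) = ((1*(-1/2) + 4*(-1))*5)*(-5) = ((-1/2 - 4)*5)*(-5) = -9/2*5*(-5) = -45/2*(-5) = 225/2)
(N(x(-2)) - 13338) + ((11285 - 11443) + H(31)) = (225/2 - 13338) + ((11285 - 11443) + (16 + 8*31)) = -26451/2 + (-158 + (16 + 248)) = -26451/2 + (-158 + 264) = -26451/2 + 106 = -26239/2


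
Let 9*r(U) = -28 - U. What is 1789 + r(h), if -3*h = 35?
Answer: 48254/27 ≈ 1787.2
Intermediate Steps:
h = -35/3 (h = -⅓*35 = -35/3 ≈ -11.667)
r(U) = -28/9 - U/9 (r(U) = (-28 - U)/9 = -28/9 - U/9)
1789 + r(h) = 1789 + (-28/9 - ⅑*(-35/3)) = 1789 + (-28/9 + 35/27) = 1789 - 49/27 = 48254/27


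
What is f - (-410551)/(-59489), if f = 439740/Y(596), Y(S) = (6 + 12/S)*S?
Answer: 2057219656/17787211 ≈ 115.66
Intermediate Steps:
Y(S) = S*(6 + 12/S)
f = 36645/299 (f = 439740/(12 + 6*596) = 439740/(12 + 3576) = 439740/3588 = 439740*(1/3588) = 36645/299 ≈ 122.56)
f - (-410551)/(-59489) = 36645/299 - (-410551)/(-59489) = 36645/299 - (-410551)*(-1)/59489 = 36645/299 - 1*410551/59489 = 36645/299 - 410551/59489 = 2057219656/17787211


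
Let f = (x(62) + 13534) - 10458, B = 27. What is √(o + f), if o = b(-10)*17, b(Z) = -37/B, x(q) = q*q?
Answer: √558633/9 ≈ 83.046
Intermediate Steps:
x(q) = q²
b(Z) = -37/27
f = 6920 (f = (62² + 13534) - 10458 = (3844 + 13534) - 10458 = 17378 - 10458 = 6920)
o = -629/27 (o = -37/27*17 = -629/27 ≈ -23.296)
√(o + f) = √(-629/27 + 6920) = √(186211/27) = √558633/9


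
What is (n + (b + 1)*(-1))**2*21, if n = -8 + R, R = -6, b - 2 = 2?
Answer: 7581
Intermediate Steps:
b = 4 (b = 2 + 2 = 4)
n = -14 (n = -8 - 6 = -14)
(n + (b + 1)*(-1))**2*21 = (-14 + (4 + 1)*(-1))**2*21 = (-14 + 5*(-1))**2*21 = (-14 - 5)**2*21 = (-19)**2*21 = 361*21 = 7581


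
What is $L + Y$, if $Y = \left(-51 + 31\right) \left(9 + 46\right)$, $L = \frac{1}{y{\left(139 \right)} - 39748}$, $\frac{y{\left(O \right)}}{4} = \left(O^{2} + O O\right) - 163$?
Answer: $- \frac{125584799}{114168} \approx -1100.0$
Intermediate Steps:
$y{\left(O \right)} = -652 + 8 O^{2}$ ($y{\left(O \right)} = 4 \left(\left(O^{2} + O O\right) - 163\right) = 4 \left(\left(O^{2} + O^{2}\right) - 163\right) = 4 \left(2 O^{2} - 163\right) = 4 \left(-163 + 2 O^{2}\right) = -652 + 8 O^{2}$)
$L = \frac{1}{114168}$ ($L = \frac{1}{\left(-652 + 8 \cdot 139^{2}\right) - 39748} = \frac{1}{\left(-652 + 8 \cdot 19321\right) - 39748} = \frac{1}{\left(-652 + 154568\right) - 39748} = \frac{1}{153916 - 39748} = \frac{1}{114168} \approx 8.759 \cdot 10^{-6}$)
$Y = -1100$ ($Y = \left(-20\right) 55 = -1100$)
$L + Y = \frac{1}{114168} - 1100 = - \frac{125584799}{114168}$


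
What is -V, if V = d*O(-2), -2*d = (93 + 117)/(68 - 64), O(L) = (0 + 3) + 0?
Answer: 315/4 ≈ 78.750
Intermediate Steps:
O(L) = 3 (O(L) = 3 + 0 = 3)
d = -105/4 (d = -(93 + 117)/(2*(68 - 64)) = -105/4 ≈ -26.250)
V = -315/4 (V = -105/4*3 = -315/4 ≈ -78.750)
-V = -1*(-315/4) = 315/4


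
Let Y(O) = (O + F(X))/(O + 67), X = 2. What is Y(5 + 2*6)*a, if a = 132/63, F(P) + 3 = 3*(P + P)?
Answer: 286/441 ≈ 0.64853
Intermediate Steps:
F(P) = -3 + 6*P (F(P) = -3 + 3*(P + P) = -3 + 3*(2*P) = -3 + 6*P)
a = 44/21 (a = 132*(1/63) = 44/21 ≈ 2.0952)
Y(O) = (9 + O)/(67 + O) (Y(O) = (O + (-3 + 6*2))/(O + 67) = (O + (-3 + 12))/(67 + O) = (O + 9)/(67 + O) = (9 + O)/(67 + O))
Y(5 + 2*6)*a = ((9 + (5 + 2*6))/(67 + (5 + 2*6)))*(44/21) = ((9 + (5 + 12))/(67 + (5 + 12)))*(44/21) = ((9 + 17)/(67 + 17))*(44/21) = (26/84)*(44/21) = ((1/84)*26)*(44/21) = (13/42)*(44/21) = 286/441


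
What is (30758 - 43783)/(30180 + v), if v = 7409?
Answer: -13025/37589 ≈ -0.34651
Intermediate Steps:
(30758 - 43783)/(30180 + v) = (30758 - 43783)/(30180 + 7409) = -13025/37589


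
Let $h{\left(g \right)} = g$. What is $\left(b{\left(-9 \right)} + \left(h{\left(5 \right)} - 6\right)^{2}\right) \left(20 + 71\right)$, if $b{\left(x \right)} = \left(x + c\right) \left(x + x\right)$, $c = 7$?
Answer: $3367$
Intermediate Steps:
$b{\left(x \right)} = 2 x \left(7 + x\right)$ ($b{\left(x \right)} = \left(x + 7\right) \left(x + x\right) = \left(7 + x\right) 2 x = 2 x \left(7 + x\right)$)
$\left(b{\left(-9 \right)} + \left(h{\left(5 \right)} - 6\right)^{2}\right) \left(20 + 71\right) = \left(2 \left(-9\right) \left(7 - 9\right) + \left(5 - 6\right)^{2}\right) \left(20 + 71\right) = \left(2 \left(-9\right) \left(-2\right) + \left(-1\right)^{2}\right) 91 = \left(36 + 1\right) 91 = 37 \cdot 91 = 3367$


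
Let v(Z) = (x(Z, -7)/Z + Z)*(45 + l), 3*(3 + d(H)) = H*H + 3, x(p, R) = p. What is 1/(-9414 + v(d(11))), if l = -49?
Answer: -3/28714 ≈ -0.00010448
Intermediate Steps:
d(H) = -2 + H**2/3 (d(H) = -3 + (H*H + 3)/3 = -3 + (H**2 + 3)/3 = -3 + (3 + H**2)/3 = -3 + (1 + H**2/3) = -2 + H**2/3)
v(Z) = -4 - 4*Z (v(Z) = (Z/Z + Z)*(45 - 49) = (1 + Z)*(-4) = -4 - 4*Z)
1/(-9414 + v(d(11))) = 1/(-9414 + (-4 - 4*(-2 + (1/3)*11**2))) = 1/(-9414 + (-4 - 4*(-2 + (1/3)*121))) = 1/(-9414 + (-4 - 4*(-2 + 121/3))) = 1/(-9414 + (-4 - 4*115/3)) = 1/(-9414 + (-4 - 460/3)) = 1/(-9414 - 472/3) = 1/(-28714/3) = -3/28714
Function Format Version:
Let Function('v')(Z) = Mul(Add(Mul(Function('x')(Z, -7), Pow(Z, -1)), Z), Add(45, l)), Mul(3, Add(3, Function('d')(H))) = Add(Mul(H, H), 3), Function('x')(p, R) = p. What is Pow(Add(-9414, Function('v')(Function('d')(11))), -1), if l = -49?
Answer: Rational(-3, 28714) ≈ -0.00010448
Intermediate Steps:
Function('d')(H) = Add(-2, Mul(Rational(1, 3), Pow(H, 2))) (Function('d')(H) = Add(-3, Mul(Rational(1, 3), Add(Mul(H, H), 3))) = Add(-3, Mul(Rational(1, 3), Add(Pow(H, 2), 3))) = Add(-3, Mul(Rational(1, 3), Add(3, Pow(H, 2)))) = Add(-3, Add(1, Mul(Rational(1, 3), Pow(H, 2)))) = Add(-2, Mul(Rational(1, 3), Pow(H, 2))))
Function('v')(Z) = Add(-4, Mul(-4, Z)) (Function('v')(Z) = Mul(Add(Mul(Z, Pow(Z, -1)), Z), Add(45, -49)) = Mul(Add(1, Z), -4) = Add(-4, Mul(-4, Z)))
Pow(Add(-9414, Function('v')(Function('d')(11))), -1) = Pow(Add(-9414, Add(-4, Mul(-4, Add(-2, Mul(Rational(1, 3), Pow(11, 2)))))), -1) = Pow(Add(-9414, Add(-4, Mul(-4, Add(-2, Mul(Rational(1, 3), 121))))), -1) = Pow(Add(-9414, Add(-4, Mul(-4, Add(-2, Rational(121, 3))))), -1) = Pow(Add(-9414, Add(-4, Mul(-4, Rational(115, 3)))), -1) = Pow(Add(-9414, Add(-4, Rational(-460, 3))), -1) = Pow(Add(-9414, Rational(-472, 3)), -1) = Pow(Rational(-28714, 3), -1) = Rational(-3, 28714)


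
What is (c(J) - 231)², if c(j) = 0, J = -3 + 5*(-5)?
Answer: 53361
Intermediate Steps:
J = -28 (J = -3 - 25 = -28)
(c(J) - 231)² = (0 - 231)² = (-231)² = 53361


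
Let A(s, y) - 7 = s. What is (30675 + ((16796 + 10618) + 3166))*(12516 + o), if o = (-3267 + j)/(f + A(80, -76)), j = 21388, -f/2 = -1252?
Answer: 1987545701635/2591 ≈ 7.6710e+8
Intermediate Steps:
f = 2504 (f = -2*(-1252) = 2504)
A(s, y) = 7 + s
o = 18121/2591 (o = (-3267 + 21388)/(2504 + (7 + 80)) = 18121/(2504 + 87) = 18121/2591 ≈ 6.9938)
(30675 + ((16796 + 10618) + 3166))*(12516 + o) = (30675 + ((16796 + 10618) + 3166))*(12516 + 18121/2591) = (30675 + (27414 + 3166))*(32447077/2591) = (30675 + 30580)*(32447077/2591) = 61255*(32447077/2591) = 1987545701635/2591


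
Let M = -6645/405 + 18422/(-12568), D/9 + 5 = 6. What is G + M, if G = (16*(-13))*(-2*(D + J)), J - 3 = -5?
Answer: 491040707/169668 ≈ 2894.1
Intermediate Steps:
J = -2 (J = 3 - 5 = -2)
D = 9 (D = -45 + 9*6 = -45 + 54 = 9)
G = 2912 (G = (16*(-13))*(-2*(9 - 2)) = -(-416)*7 = -208*(-14) = 2912)
M = -3032509/169668 (M = -6645*1/405 + 18422*(-1/12568) = -443/27 - 9211/6284 = -3032509/169668 ≈ -17.873)
G + M = 2912 - 3032509/169668 = 491040707/169668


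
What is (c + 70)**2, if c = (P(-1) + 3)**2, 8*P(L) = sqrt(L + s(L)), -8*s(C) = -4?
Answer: 102227713/16384 + 30333*I*sqrt(2)/512 ≈ 6239.5 + 83.784*I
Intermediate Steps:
s(C) = 1/2 (s(C) = -1/8*(-4) = 1/2)
P(L) = sqrt(1/2 + L)/8 (P(L) = sqrt(L + 1/2)/8 = sqrt(1/2 + L)/8)
c = (3 + I*sqrt(2)/16)**2 (c = (sqrt(2 + 4*(-1))/16 + 3)**2 = (sqrt(2 - 4)/16 + 3)**2 = (sqrt(-2)/16 + 3)**2 = ((I*sqrt(2))/16 + 3)**2 = (I*sqrt(2)/16 + 3)**2 = (3 + I*sqrt(2)/16)**2 ≈ 8.9922 + 0.53033*I)
(c + 70)**2 = ((48 + I*sqrt(2))**2/256 + 70)**2 = (70 + (48 + I*sqrt(2))**2/256)**2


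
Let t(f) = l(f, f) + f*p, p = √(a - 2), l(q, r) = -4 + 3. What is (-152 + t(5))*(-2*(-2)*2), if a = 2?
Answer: -1224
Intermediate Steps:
l(q, r) = -1
p = 0 (p = √(2 - 2) = √0 = 0)
t(f) = -1 (t(f) = -1 + f*0 = -1 + 0 = -1)
(-152 + t(5))*(-2*(-2)*2) = (-152 - 1)*(-2*(-2)*2) = -612*2 = -153*8 = -1224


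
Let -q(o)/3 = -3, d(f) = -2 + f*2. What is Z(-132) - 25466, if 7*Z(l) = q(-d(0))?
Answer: -178253/7 ≈ -25465.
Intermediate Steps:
d(f) = -2 + 2*f
q(o) = 9 (q(o) = -3*(-3) = 9)
Z(l) = 9/7 (Z(l) = (⅐)*9 = 9/7)
Z(-132) - 25466 = 9/7 - 25466 = -178253/7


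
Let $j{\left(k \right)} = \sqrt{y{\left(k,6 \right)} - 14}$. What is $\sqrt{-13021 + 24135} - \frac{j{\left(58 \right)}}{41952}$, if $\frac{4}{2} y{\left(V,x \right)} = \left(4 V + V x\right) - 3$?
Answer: $\sqrt{11114} - \frac{\sqrt{122}}{27968} \approx 105.42$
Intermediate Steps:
$y{\left(V,x \right)} = - \frac{3}{2} + 2 V + \frac{V x}{2}$ ($y{\left(V,x \right)} = \frac{\left(4 V + V x\right) - 3}{2} = \frac{-3 + 4 V + V x}{2} = - \frac{3}{2} + 2 V + \frac{V x}{2}$)
$j{\left(k \right)} = \sqrt{- \frac{31}{2} + 5 k}$ ($j{\left(k \right)} = \sqrt{\left(- \frac{3}{2} + 2 k + \frac{1}{2} k 6\right) - 14} = \sqrt{\left(- \frac{3}{2} + 2 k + 3 k\right) - 14} = \sqrt{\left(- \frac{3}{2} + 5 k\right) - 14} = \sqrt{- \frac{31}{2} + 5 k}$)
$\sqrt{-13021 + 24135} - \frac{j{\left(58 \right)}}{41952} = \sqrt{-13021 + 24135} - \frac{\frac{1}{2} \sqrt{-62 + 20 \cdot 58}}{41952} = \sqrt{11114} - \frac{\sqrt{-62 + 1160}}{2} \cdot \frac{1}{41952} = \sqrt{11114} - \frac{\sqrt{1098}}{2} \cdot \frac{1}{41952} = \sqrt{11114} - \frac{3 \sqrt{122}}{2} \cdot \frac{1}{41952} = \sqrt{11114} - \frac{\sqrt{122}}{27968}$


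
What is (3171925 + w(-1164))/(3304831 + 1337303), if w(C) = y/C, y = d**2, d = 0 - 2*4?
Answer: 923030159/1350860994 ≈ 0.68329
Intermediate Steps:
d = -8 (d = 0 - 8 = -8)
y = 64 (y = (-8)**2 = 64)
w(C) = 64/C
(3171925 + w(-1164))/(3304831 + 1337303) = (3171925 + 64/(-1164))/(3304831 + 1337303) = (3171925 + 64*(-1/1164))/4642134 = (3171925 - 16/291)*(1/4642134) = (923030159/291)*(1/4642134) = 923030159/1350860994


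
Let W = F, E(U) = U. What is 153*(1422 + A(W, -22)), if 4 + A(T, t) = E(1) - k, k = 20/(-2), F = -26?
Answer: 218637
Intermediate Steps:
W = -26
k = -10 (k = 20*(-1/2) = -10)
A(T, t) = 7 (A(T, t) = -4 + (1 - 1*(-10)) = -4 + (1 + 10) = -4 + 11 = 7)
153*(1422 + A(W, -22)) = 153*(1422 + 7) = 153*1429 = 218637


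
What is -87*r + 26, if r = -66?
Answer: 5768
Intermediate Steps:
-87*r + 26 = -87*(-66) + 26 = 5742 + 26 = 5768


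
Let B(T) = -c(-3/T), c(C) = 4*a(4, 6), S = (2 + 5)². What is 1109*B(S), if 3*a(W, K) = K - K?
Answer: 0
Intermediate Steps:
S = 49 (S = 7² = 49)
a(W, K) = 0 (a(W, K) = (K - K)/3 = (⅓)*0 = 0)
c(C) = 0 (c(C) = 4*0 = 0)
B(T) = 0 (B(T) = -1*0 = 0)
1109*B(S) = 1109*0 = 0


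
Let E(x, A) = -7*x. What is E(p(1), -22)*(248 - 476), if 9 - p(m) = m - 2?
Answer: 15960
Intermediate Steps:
p(m) = 11 - m (p(m) = 9 - (m - 2) = 9 - (-2 + m) = 9 + (2 - m) = 11 - m)
E(p(1), -22)*(248 - 476) = (-7*(11 - 1*1))*(248 - 476) = -7*(11 - 1)*(-228) = -7*10*(-228) = -70*(-228) = 15960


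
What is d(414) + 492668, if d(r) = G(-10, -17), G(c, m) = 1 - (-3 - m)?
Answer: 492655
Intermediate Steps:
G(c, m) = 4 + m (G(c, m) = 1 + (3 + m) = 4 + m)
d(r) = -13 (d(r) = 4 - 17 = -13)
d(414) + 492668 = -13 + 492668 = 492655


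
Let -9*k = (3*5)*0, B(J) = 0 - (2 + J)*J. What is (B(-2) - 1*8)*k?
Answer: 0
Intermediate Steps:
B(J) = -J*(2 + J) (B(J) = 0 - J*(2 + J) = -J*(2 + J))
k = 0 (k = -3*5*0/9 = -5*0/3 = -⅑*0 = 0)
(B(-2) - 1*8)*k = (-1*(-2)*(2 - 2) - 1*8)*0 = (-1*(-2)*0 - 8)*0 = (0 - 8)*0 = -8*0 = 0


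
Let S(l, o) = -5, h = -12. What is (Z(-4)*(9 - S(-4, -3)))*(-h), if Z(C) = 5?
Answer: 840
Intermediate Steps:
(Z(-4)*(9 - S(-4, -3)))*(-h) = (5*(9 - 1*(-5)))*(-1*(-12)) = (5*(9 + 5))*12 = (5*14)*12 = 70*12 = 840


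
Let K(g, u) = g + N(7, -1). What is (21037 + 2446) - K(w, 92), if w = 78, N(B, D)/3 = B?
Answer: 23384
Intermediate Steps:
N(B, D) = 3*B
K(g, u) = 21 + g (K(g, u) = g + 3*7 = g + 21 = 21 + g)
(21037 + 2446) - K(w, 92) = (21037 + 2446) - (21 + 78) = 23483 - 1*99 = 23483 - 99 = 23384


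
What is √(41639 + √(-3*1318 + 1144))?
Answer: √(41639 + I*√2810) ≈ 204.06 + 0.13*I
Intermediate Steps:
√(41639 + √(-3*1318 + 1144)) = √(41639 + √(-3954 + 1144)) = √(41639 + √(-2810)) = √(41639 + I*√2810)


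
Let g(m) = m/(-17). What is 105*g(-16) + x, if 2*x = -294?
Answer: -819/17 ≈ -48.176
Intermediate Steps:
x = -147 (x = (1/2)*(-294) = -147)
g(m) = -m/17 (g(m) = m*(-1/17) = -m/17)
105*g(-16) + x = 105*(-1/17*(-16)) - 147 = 105*(16/17) - 147 = 1680/17 - 147 = -819/17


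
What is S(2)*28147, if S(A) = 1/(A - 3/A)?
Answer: 56294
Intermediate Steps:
S(2)*28147 = (2/(-3 + 2**2))*28147 = (2/(-3 + 4))*28147 = (2/1)*28147 = (2*1)*28147 = 2*28147 = 56294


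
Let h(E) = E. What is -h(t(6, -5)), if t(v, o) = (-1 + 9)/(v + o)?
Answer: -8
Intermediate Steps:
t(v, o) = 8/(o + v)
-h(t(6, -5)) = -8/(-5 + 6) = -8/1 = -8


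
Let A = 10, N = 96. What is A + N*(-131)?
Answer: -12566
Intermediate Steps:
A + N*(-131) = 10 + 96*(-131) = 10 - 12576 = -12566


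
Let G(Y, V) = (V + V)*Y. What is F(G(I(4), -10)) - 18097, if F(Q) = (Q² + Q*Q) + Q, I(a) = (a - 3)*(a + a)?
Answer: 32943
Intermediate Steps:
I(a) = 2*a*(-3 + a) (I(a) = (-3 + a)*(2*a) = 2*a*(-3 + a))
G(Y, V) = 2*V*Y (G(Y, V) = (2*V)*Y = 2*V*Y)
F(Q) = Q + 2*Q² (F(Q) = (Q² + Q²) + Q = 2*Q² + Q = Q + 2*Q²)
F(G(I(4), -10)) - 18097 = (2*(-10)*(2*4*(-3 + 4)))*(1 + 2*(2*(-10)*(2*4*(-3 + 4)))) - 18097 = (2*(-10)*(2*4*1))*(1 + 2*(2*(-10)*(2*4*1))) - 18097 = (2*(-10)*8)*(1 + 2*(2*(-10)*8)) - 18097 = -160*(1 + 2*(-160)) - 18097 = -160*(1 - 320) - 18097 = -160*(-319) - 18097 = 51040 - 18097 = 32943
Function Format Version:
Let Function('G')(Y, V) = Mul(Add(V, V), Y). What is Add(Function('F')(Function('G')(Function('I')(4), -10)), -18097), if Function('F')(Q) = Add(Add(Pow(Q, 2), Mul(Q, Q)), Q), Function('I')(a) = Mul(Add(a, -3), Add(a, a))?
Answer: 32943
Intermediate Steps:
Function('I')(a) = Mul(2, a, Add(-3, a)) (Function('I')(a) = Mul(Add(-3, a), Mul(2, a)) = Mul(2, a, Add(-3, a)))
Function('G')(Y, V) = Mul(2, V, Y) (Function('G')(Y, V) = Mul(Mul(2, V), Y) = Mul(2, V, Y))
Function('F')(Q) = Add(Q, Mul(2, Pow(Q, 2))) (Function('F')(Q) = Add(Add(Pow(Q, 2), Pow(Q, 2)), Q) = Add(Mul(2, Pow(Q, 2)), Q) = Add(Q, Mul(2, Pow(Q, 2))))
Add(Function('F')(Function('G')(Function('I')(4), -10)), -18097) = Add(Mul(Mul(2, -10, Mul(2, 4, Add(-3, 4))), Add(1, Mul(2, Mul(2, -10, Mul(2, 4, Add(-3, 4)))))), -18097) = Add(Mul(Mul(2, -10, Mul(2, 4, 1)), Add(1, Mul(2, Mul(2, -10, Mul(2, 4, 1))))), -18097) = Add(Mul(Mul(2, -10, 8), Add(1, Mul(2, Mul(2, -10, 8)))), -18097) = Add(Mul(-160, Add(1, Mul(2, -160))), -18097) = Add(Mul(-160, Add(1, -320)), -18097) = Add(Mul(-160, -319), -18097) = Add(51040, -18097) = 32943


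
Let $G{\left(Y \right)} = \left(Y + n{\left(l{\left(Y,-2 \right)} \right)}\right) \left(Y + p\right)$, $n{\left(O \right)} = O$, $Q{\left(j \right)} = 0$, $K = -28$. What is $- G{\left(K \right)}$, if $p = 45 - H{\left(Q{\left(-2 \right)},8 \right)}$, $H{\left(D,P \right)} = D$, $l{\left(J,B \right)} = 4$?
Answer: $408$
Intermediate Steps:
$p = 45$ ($p = 45 - 0 = 45 + 0 = 45$)
$G{\left(Y \right)} = \left(4 + Y\right) \left(45 + Y\right)$ ($G{\left(Y \right)} = \left(Y + 4\right) \left(Y + 45\right) = \left(4 + Y\right) \left(45 + Y\right)$)
$- G{\left(K \right)} = - (180 + \left(-28\right)^{2} + 49 \left(-28\right)) = - (180 + 784 - 1372) = \left(-1\right) \left(-408\right) = 408$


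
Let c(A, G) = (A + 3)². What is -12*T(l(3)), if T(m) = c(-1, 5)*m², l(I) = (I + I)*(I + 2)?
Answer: -43200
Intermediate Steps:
c(A, G) = (3 + A)²
l(I) = 2*I*(2 + I) (l(I) = (2*I)*(2 + I) = 2*I*(2 + I))
T(m) = 4*m² (T(m) = (3 - 1)²*m² = 2²*m² = 4*m²)
-12*T(l(3)) = -48*(2*3*(2 + 3))² = -48*(2*3*5)² = -48*30² = -48*900 = -12*3600 = -43200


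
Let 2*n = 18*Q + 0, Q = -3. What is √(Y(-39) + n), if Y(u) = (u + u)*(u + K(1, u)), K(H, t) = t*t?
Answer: 3*I*√12847 ≈ 340.03*I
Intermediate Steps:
K(H, t) = t²
Y(u) = 2*u*(u + u²) (Y(u) = (u + u)*(u + u²) = (2*u)*(u + u²) = 2*u*(u + u²))
n = -27 (n = (18*(-3) + 0)/2 = (-54 + 0)/2 = (½)*(-54) = -27)
√(Y(-39) + n) = √(2*(-39)²*(1 - 39) - 27) = √(2*1521*(-38) - 27) = √(-115596 - 27) = √(-115623) = 3*I*√12847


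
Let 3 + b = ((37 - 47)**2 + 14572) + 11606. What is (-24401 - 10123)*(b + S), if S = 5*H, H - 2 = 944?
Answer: -1070416620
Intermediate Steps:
H = 946 (H = 2 + 944 = 946)
S = 4730 (S = 5*946 = 4730)
b = 26275 (b = -3 + (((37 - 47)**2 + 14572) + 11606) = -3 + (((-10)**2 + 14572) + 11606) = -3 + ((100 + 14572) + 11606) = -3 + (14672 + 11606) = -3 + 26278 = 26275)
(-24401 - 10123)*(b + S) = (-24401 - 10123)*(26275 + 4730) = -34524*31005 = -1070416620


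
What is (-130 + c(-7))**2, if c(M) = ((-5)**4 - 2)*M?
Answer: 20169081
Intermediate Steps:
c(M) = 623*M (c(M) = (625 - 2)*M = 623*M)
(-130 + c(-7))**2 = (-130 + 623*(-7))**2 = (-130 - 4361)**2 = (-4491)**2 = 20169081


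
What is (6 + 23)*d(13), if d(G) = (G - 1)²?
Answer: 4176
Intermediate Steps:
d(G) = (-1 + G)²
(6 + 23)*d(13) = (6 + 23)*(-1 + 13)² = 29*12² = 29*144 = 4176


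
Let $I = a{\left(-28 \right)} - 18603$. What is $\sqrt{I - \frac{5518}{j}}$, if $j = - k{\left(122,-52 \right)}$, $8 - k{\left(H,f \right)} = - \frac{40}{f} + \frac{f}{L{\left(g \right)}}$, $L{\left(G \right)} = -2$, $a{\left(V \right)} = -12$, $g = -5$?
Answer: $\frac{i \sqrt{281441434}}{122} \approx 137.51 i$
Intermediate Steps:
$k{\left(H,f \right)} = 8 + \frac{f}{2} + \frac{40}{f}$ ($k{\left(H,f \right)} = 8 - \left(- \frac{40}{f} + \frac{f}{-2}\right) = 8 - \left(- \frac{40}{f} + f \left(- \frac{1}{2}\right)\right) = 8 - \left(- \frac{40}{f} - \frac{f}{2}\right) = 8 + \left(\frac{f}{2} + \frac{40}{f}\right) = 8 + \frac{f}{2} + \frac{40}{f}$)
$j = \frac{244}{13}$ ($j = - (8 + \frac{1}{2} \left(-52\right) + \frac{40}{-52}) = - (8 - 26 + 40 \left(- \frac{1}{52}\right)) = - (8 - 26 - \frac{10}{13}) = \left(-1\right) \left(- \frac{244}{13}\right) = \frac{244}{13} \approx 18.769$)
$I = -18615$ ($I = -12 - 18603 = -18615$)
$\sqrt{I - \frac{5518}{j}} = \sqrt{-18615 - \frac{5518}{\frac{244}{13}}} = \sqrt{-18615 - \frac{35867}{122}} = \sqrt{- \frac{2306897}{122}} = \frac{i \sqrt{281441434}}{122}$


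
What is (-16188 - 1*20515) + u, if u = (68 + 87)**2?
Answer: -12678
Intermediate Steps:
u = 24025 (u = 155**2 = 24025)
(-16188 - 1*20515) + u = (-16188 - 1*20515) + 24025 = (-16188 - 20515) + 24025 = -36703 + 24025 = -12678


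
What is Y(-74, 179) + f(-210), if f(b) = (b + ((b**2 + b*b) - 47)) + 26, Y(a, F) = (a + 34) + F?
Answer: 88108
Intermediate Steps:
Y(a, F) = 34 + F + a (Y(a, F) = (34 + a) + F = 34 + F + a)
f(b) = -21 + b + 2*b**2 (f(b) = (b + ((b**2 + b**2) - 47)) + 26 = (b + (2*b**2 - 47)) + 26 = (b + (-47 + 2*b**2)) + 26 = (-47 + b + 2*b**2) + 26 = -21 + b + 2*b**2)
Y(-74, 179) + f(-210) = (34 + 179 - 74) + (-21 - 210 + 2*(-210)**2) = 139 + (-21 - 210 + 2*44100) = 139 + (-21 - 210 + 88200) = 139 + 87969 = 88108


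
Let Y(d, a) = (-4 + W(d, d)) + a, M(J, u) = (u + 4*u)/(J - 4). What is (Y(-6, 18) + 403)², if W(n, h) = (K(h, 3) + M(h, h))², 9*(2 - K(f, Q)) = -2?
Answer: 1294992196/6561 ≈ 1.9738e+5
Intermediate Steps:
K(f, Q) = 20/9 (K(f, Q) = 2 - ⅑*(-2) = 2 + 2/9 = 20/9)
M(J, u) = 5*u/(-4 + J) (M(J, u) = (5*u)/(-4 + J) = 5*u/(-4 + J))
W(n, h) = (20/9 + 5*h/(-4 + h))²
Y(d, a) = -4 + a + 25*(-16 + 13*d)²/(81*(-4 + d)²) (Y(d, a) = (-4 + 25*(-16 + 13*d)²/(81*(-4 + d)²)) + a = -4 + a + 25*(-16 + 13*d)²/(81*(-4 + d)²))
(Y(-6, 18) + 403)² = ((-4 + 18 + 25*(-16 + 13*(-6))²/(81*(-4 - 6)²)) + 403)² = ((-4 + 18 + (25/81)*(-16 - 78)²/(-10)²) + 403)² = ((-4 + 18 + (25/81)*(-94)²*(1/100)) + 403)² = ((-4 + 18 + (25/81)*8836*(1/100)) + 403)² = ((-4 + 18 + 2209/81) + 403)² = (3343/81 + 403)² = (35986/81)² = 1294992196/6561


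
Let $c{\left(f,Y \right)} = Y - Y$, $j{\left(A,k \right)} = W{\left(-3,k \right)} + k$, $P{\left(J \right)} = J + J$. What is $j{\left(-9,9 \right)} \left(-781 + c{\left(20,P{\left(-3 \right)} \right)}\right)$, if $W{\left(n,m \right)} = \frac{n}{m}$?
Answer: $- \frac{20306}{3} \approx -6768.7$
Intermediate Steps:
$P{\left(J \right)} = 2 J$
$j{\left(A,k \right)} = k - \frac{3}{k}$ ($j{\left(A,k \right)} = - \frac{3}{k} + k = k - \frac{3}{k}$)
$c{\left(f,Y \right)} = 0$
$j{\left(-9,9 \right)} \left(-781 + c{\left(20,P{\left(-3 \right)} \right)}\right) = \left(9 - \frac{3}{9}\right) \left(-781 + 0\right) = \left(9 - \frac{1}{3}\right) \left(-781\right) = \frac{26}{3} \left(-781\right) = - \frac{20306}{3}$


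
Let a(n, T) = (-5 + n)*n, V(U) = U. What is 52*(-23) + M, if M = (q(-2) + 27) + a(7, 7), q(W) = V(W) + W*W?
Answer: -1153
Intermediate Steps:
a(n, T) = n*(-5 + n)
q(W) = W + W² (q(W) = W + W*W = W + W²)
M = 43 (M = (-2*(1 - 2) + 27) + 7*(-5 + 7) = (-2*(-1) + 27) + 7*2 = (2 + 27) + 14 = 29 + 14 = 43)
52*(-23) + M = 52*(-23) + 43 = -1196 + 43 = -1153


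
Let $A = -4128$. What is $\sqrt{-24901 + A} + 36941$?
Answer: $36941 + i \sqrt{29029} \approx 36941.0 + 170.38 i$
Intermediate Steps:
$\sqrt{-24901 + A} + 36941 = \sqrt{-24901 - 4128} + 36941 = \sqrt{-29029} + 36941 = i \sqrt{29029} + 36941 = 36941 + i \sqrt{29029}$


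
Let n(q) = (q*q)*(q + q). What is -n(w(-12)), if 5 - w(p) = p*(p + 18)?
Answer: -913066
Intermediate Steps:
w(p) = 5 - p*(18 + p) (w(p) = 5 - p*(p + 18) = 5 - p*(18 + p))
n(q) = 2*q**3 (n(q) = q**2*(2*q) = 2*q**3)
-n(w(-12)) = -2*(5 - 1*(-12)**2 - 18*(-12))**3 = -2*(5 - 1*144 + 216)**3 = -2*(5 - 144 + 216)**3 = -2*77**3 = -2*456533 = -1*913066 = -913066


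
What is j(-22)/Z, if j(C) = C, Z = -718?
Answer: 11/359 ≈ 0.030641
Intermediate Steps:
j(-22)/Z = -22/(-718) = -22*(-1/718) = 11/359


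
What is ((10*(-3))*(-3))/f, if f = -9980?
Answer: -9/998 ≈ -0.0090180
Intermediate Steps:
((10*(-3))*(-3))/f = ((10*(-3))*(-3))/(-9980) = -30*(-3)*(-1/9980) = 90*(-1/9980) = -9/998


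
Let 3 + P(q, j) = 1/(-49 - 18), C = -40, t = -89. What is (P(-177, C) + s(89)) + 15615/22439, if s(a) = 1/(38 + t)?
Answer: -179313536/76674063 ≈ -2.3386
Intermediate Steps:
P(q, j) = -202/67 (P(q, j) = -3 + 1/(-49 - 18) = -3 + 1/(-67) = -3 - 1/67 = -202/67)
s(a) = -1/51 (s(a) = 1/(38 - 89) = 1/(-51) = -1/51)
(P(-177, C) + s(89)) + 15615/22439 = (-202/67 - 1/51) + 15615/22439 = -10369/3417 + 15615*(1/22439) = -10369/3417 + 15615/22439 = -179313536/76674063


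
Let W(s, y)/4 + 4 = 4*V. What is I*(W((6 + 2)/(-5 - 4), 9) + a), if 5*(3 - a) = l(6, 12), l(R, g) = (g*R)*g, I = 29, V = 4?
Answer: -17661/5 ≈ -3532.2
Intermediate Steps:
W(s, y) = 48 (W(s, y) = -16 + 4*(4*4) = -16 + 4*16 = -16 + 64 = 48)
l(R, g) = R*g**2 (l(R, g) = (R*g)*g = R*g**2)
a = -849/5 (a = 3 - 6*12**2/5 = 3 - 6*144/5 = 3 - 1/5*864 = 3 - 864/5 = -849/5 ≈ -169.80)
I*(W((6 + 2)/(-5 - 4), 9) + a) = 29*(48 - 849/5) = 29*(-609/5) = -17661/5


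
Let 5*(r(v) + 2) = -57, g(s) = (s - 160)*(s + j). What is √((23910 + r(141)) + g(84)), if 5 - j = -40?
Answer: √352315/5 ≈ 118.71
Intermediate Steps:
j = 45 (j = 5 - 1*(-40) = 5 + 40 = 45)
g(s) = (-160 + s)*(45 + s) (g(s) = (s - 160)*(s + 45) = (-160 + s)*(45 + s))
r(v) = -67/5 (r(v) = -2 + (⅕)*(-57) = -2 - 57/5 = -67/5)
√((23910 + r(141)) + g(84)) = √((23910 - 67/5) + (-7200 + 84² - 115*84)) = √(119483/5 + (-7200 + 7056 - 9660)) = √(119483/5 - 9804) = √(70463/5) = √352315/5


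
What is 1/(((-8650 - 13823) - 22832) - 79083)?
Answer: -1/124388 ≈ -8.0394e-6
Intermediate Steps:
1/(((-8650 - 13823) - 22832) - 79083) = 1/((-22473 - 22832) - 79083) = 1/(-45305 - 79083) = 1/(-124388) = -1/124388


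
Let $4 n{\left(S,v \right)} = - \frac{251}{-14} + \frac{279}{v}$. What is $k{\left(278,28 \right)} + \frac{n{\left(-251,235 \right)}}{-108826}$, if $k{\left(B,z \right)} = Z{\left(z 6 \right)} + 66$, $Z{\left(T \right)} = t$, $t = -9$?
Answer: $\frac{81632496229}{1432150160} \approx 57.0$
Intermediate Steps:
$Z{\left(T \right)} = -9$
$n{\left(S,v \right)} = \frac{251}{56} + \frac{279}{4 v}$ ($n{\left(S,v \right)} = \frac{- \frac{251}{-14} + \frac{279}{v}}{4} = \frac{\left(-251\right) \left(- \frac{1}{14}\right) + \frac{279}{v}}{4} = \frac{\frac{251}{14} + \frac{279}{v}}{4} = \frac{251}{56} + \frac{279}{4 v}$)
$k{\left(B,z \right)} = 57$ ($k{\left(B,z \right)} = -9 + 66 = 57$)
$k{\left(278,28 \right)} + \frac{n{\left(-251,235 \right)}}{-108826} = 57 + \frac{\frac{1}{56} \cdot \frac{1}{235} \left(3906 + 251 \cdot 235\right)}{-108826} = 57 + \frac{1}{56} \cdot \frac{1}{235} \left(3906 + 58985\right) \left(- \frac{1}{108826}\right) = 57 + \frac{1}{56} \cdot \frac{1}{235} \cdot 62891 \left(- \frac{1}{108826}\right) = 57 + \frac{62891}{13160} \left(- \frac{1}{108826}\right) = 57 - \frac{62891}{1432150160} = \frac{81632496229}{1432150160}$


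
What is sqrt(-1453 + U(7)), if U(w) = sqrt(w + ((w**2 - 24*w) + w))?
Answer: sqrt(-1453 + I*sqrt(105)) ≈ 0.1344 + 38.118*I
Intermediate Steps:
U(w) = sqrt(w**2 - 22*w) (U(w) = sqrt(w + (w**2 - 23*w)) = sqrt(w**2 - 22*w))
sqrt(-1453 + U(7)) = sqrt(-1453 + sqrt(7*(-22 + 7))) = sqrt(-1453 + sqrt(7*(-15))) = sqrt(-1453 + sqrt(-105)) = sqrt(-1453 + I*sqrt(105))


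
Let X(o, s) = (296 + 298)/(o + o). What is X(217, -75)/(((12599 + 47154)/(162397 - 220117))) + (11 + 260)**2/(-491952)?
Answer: -9385719879521/6378846904752 ≈ -1.4714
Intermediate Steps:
X(o, s) = 297/o (X(o, s) = 594/((2*o)) = 594*(1/(2*o)) = 297/o)
X(217, -75)/(((12599 + 47154)/(162397 - 220117))) + (11 + 260)**2/(-491952) = (297/217)/(((12599 + 47154)/(162397 - 220117))) + (11 + 260)**2/(-491952) = (297*(1/217))/((59753/(-57720))) + 271**2*(-1/491952) = 297/(217*((59753*(-1/57720)))) + 73441*(-1/491952) = 297/(217*(-59753/57720)) - 73441/491952 = (297/217)*(-57720/59753) - 73441/491952 = -17142840/12966401 - 73441/491952 = -9385719879521/6378846904752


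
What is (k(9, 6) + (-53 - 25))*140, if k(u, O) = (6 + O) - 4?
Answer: -9800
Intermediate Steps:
k(u, O) = 2 + O
(k(9, 6) + (-53 - 25))*140 = ((2 + 6) + (-53 - 25))*140 = (8 - 78)*140 = -70*140 = -9800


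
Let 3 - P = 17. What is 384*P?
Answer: -5376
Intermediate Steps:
P = -14 (P = 3 - 1*17 = 3 - 17 = -14)
384*P = 384*(-14) = -5376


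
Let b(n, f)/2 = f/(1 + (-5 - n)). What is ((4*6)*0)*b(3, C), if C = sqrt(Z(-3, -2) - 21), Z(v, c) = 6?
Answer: 0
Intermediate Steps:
C = I*sqrt(15) (C = sqrt(6 - 21) = sqrt(-15) = I*sqrt(15) ≈ 3.873*I)
b(n, f) = 2*f/(-4 - n) (b(n, f) = 2*(f/(1 + (-5 - n))) = 2*(f/(-4 - n)) = 2*f/(-4 - n))
((4*6)*0)*b(3, C) = ((4*6)*0)*(-2*I*sqrt(15)/(4 + 3)) = (24*0)*(-2*I*sqrt(15)/7) = 0*(-2*I*sqrt(15)*1/7) = 0*(-2*I*sqrt(15)/7) = 0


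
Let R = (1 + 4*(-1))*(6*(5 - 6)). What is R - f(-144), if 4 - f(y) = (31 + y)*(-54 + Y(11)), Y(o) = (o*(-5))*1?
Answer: 12331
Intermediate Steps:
Y(o) = -5*o (Y(o) = -5*o*1 = -5*o)
f(y) = 3383 + 109*y (f(y) = 4 - (31 + y)*(-54 - 5*11) = 4 - (31 + y)*(-54 - 55) = 4 - (31 + y)*(-109) = 4 - (-3379 - 109*y) = 4 + (3379 + 109*y) = 3383 + 109*y)
R = 18 (R = (1 - 4)*(6*(-1)) = -3*(-6) = 18)
R - f(-144) = 18 - (3383 + 109*(-144)) = 18 - (3383 - 15696) = 18 - 1*(-12313) = 18 + 12313 = 12331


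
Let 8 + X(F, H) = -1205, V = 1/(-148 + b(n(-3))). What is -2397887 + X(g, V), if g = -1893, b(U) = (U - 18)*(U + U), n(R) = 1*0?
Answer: -2399100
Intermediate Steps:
n(R) = 0
b(U) = 2*U*(-18 + U) (b(U) = (-18 + U)*(2*U) = 2*U*(-18 + U))
V = -1/148 (V = 1/(-148 + 2*0*(-18 + 0)) = 1/(-148 + 2*0*(-18)) = 1/(-148 + 0) = 1/(-148) = -1/148 ≈ -0.0067568)
X(F, H) = -1213 (X(F, H) = -8 - 1205 = -1213)
-2397887 + X(g, V) = -2397887 - 1213 = -2399100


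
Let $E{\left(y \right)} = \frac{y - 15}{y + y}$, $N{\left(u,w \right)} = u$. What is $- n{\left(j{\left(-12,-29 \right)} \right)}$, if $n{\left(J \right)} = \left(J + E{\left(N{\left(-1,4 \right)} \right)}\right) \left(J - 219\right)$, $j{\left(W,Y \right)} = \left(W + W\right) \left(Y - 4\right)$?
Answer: $-458400$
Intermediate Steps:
$E{\left(y \right)} = \frac{-15 + y}{2 y}$
$j{\left(W,Y \right)} = 2 W \left(-4 + Y\right)$
$n{\left(J \right)} = \left(-219 + J\right) \left(8 + J\right)$ ($n{\left(J \right)} = \left(J + \frac{-15 - 1}{2 \left(-1\right)}\right) \left(J - 219\right) = \left(J + \frac{1}{2} \left(-1\right) \left(-16\right)\right) \left(-219 + J\right) = \left(J + 8\right) \left(-219 + J\right) = \left(8 + J\right) \left(-219 + J\right) = \left(-219 + J\right) \left(8 + J\right)$)
$- n{\left(j{\left(-12,-29 \right)} \right)} = - (-1752 + \left(2 \left(-12\right) \left(-4 - 29\right)\right)^{2} - 211 \cdot 2 \left(-12\right) \left(-4 - 29\right)) = - (-1752 + \left(2 \left(-12\right) \left(-33\right)\right)^{2} - 211 \cdot 2 \left(-12\right) \left(-33\right)) = - (-1752 + 792^{2} - 167112) = - (-1752 + 627264 - 167112) = \left(-1\right) 458400 = -458400$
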